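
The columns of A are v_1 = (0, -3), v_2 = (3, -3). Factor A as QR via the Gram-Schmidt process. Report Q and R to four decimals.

Q = [[0.0000, 1.0000], [-1.0000, 0.0000]], R = [[3.0000, 3.0000], [0.0000, 3.0000]]

v_1 = (0, -3); ‖v_1‖ = 3.0000, so q_1 = (0.0000, -1.0000).
q_1·v_2 = 0.0000·3 + (-1.0000)·(-3) = 3.0000.
u_2 = v_2 − 3.0000·q_1 = (3.0000, 0.0000).
‖u_2‖ = 3.0000, so q_2 = (1.0000, 0.0000).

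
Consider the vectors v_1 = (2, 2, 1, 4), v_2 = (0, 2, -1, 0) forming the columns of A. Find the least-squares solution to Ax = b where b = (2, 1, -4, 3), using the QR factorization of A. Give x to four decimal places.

v_1 = (2, 2, 1, 4); ‖v_1‖ = 5.0000, so q_1 = (0.4000, 0.4000, 0.2000, 0.8000).
q_1·v_2 = 0.4000·0 + 0.4000·2 + 0.2000·(-1) + 0.8000·0 = 0.6000.
u_2 = v_2 − 0.6000·q_1 = (-0.2400, 1.7600, -1.1200, -0.4800).
‖u_2‖ = 2.1541, so q_2 = (-0.1114, 0.8171, -0.5199, -0.2228).
Qᵀb = (2.8000, 2.0055).
Back-substitute: x_2 = 2.0055/2.1541 = 0.9310.
x_1 = (2.8000 − 0.6000·0.9310)/5.0000 = 0.4483.

x = (0.4483, 0.9310)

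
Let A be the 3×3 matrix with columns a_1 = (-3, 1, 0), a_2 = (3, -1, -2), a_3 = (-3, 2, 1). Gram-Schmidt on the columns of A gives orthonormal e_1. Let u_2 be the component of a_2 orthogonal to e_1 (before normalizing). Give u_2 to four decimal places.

e_1 = a_1/‖a_1‖ = (-3, 1, 0)/3.1623 = (-0.9487, 0.3162, 0.0000).
r_{12} = e_1·a_2 = -3.1623.
u_2 = a_2 + 3.1623·e_1 = (0.0000, 0.0000, -2.0000).

u_2 = (0.0000, 0.0000, -2.0000)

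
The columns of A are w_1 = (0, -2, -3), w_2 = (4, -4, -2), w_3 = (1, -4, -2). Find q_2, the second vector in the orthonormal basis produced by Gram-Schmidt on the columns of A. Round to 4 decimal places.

q_1 = w_1/‖w_1‖ = (0, -2, -3)/3.6056 = (0.0000, -0.5547, -0.8321).
r_{12} = q_1·w_2 = 3.8829.
u_2 = w_2 − 3.8829·q_1 = (4.0000, -1.8462, 1.2308).
‖u_2‖ = 4.5742, so q_2 = (0.8745, -0.4036, 0.2691).

q_2 = (0.8745, -0.4036, 0.2691)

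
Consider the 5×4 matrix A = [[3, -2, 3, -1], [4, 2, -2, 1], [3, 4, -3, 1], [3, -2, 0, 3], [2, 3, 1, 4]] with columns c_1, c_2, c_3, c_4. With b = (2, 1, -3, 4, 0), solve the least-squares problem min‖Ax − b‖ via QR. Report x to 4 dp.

c_1 = (3, 4, 3, 3, 2); ‖c_1‖ = 6.8557, so q_1 = (0.4376, 0.5835, 0.4376, 0.4376, 0.2917).
q_1·c_2 = 0.4376·(-2) + 0.5835·2 + 0.4376·4 + 0.4376·(-2) + 0.2917·3 = 2.0421.
u_2 = c_2 − 2.0421·q_1 = (-2.8936, 0.8085, 3.1064, -2.8936, 2.4043).
‖u_2‖ = 5.7297, so q_2 = (-0.5050, 0.1411, 0.5422, -0.5050, 0.4196).
q_1·c_3 = 0.4376·3 + 0.5835·(-2) + 0.4376·(-3) + 0.4376·0 + 0.2917·1 = -0.8752; q_2·c_3 = (-0.5050)·3 + 0.1411·(-2) + 0.5422·(-3) + (-0.5050)·0 + 0.4196·1 = -3.0041.
u_3 = c_3 + 0.8752·q_1 + 3.0041·q_2 = (1.8658, -1.0655, -0.9883, -1.1342, 2.5159).
‖u_3‖ = 3.6345, so q_3 = (0.5134, -0.2932, -0.2719, -0.3121, 0.6922).
q_1·c_4 = 0.4376·(-1) + 0.5835·1 + 0.4376·1 + 0.4376·3 + 0.2917·4 = 3.0632; q_2·c_4 = (-0.5050)·(-1) + 0.1411·1 + 0.5422·1 + (-0.5050)·3 + 0.4196·4 = 1.3517; q_3·c_4 = 0.5134·(-1) + (-0.2932)·1 + (-0.2719)·1 + (-0.3121)·3 + 0.6922·4 = 0.7543.
u_4 = c_4 − 3.0632·q_1 − 1.3517·q_2 − 0.7543·q_3 = (-2.0450, -0.7568, -0.8681, 2.5776, 2.0171).
‖u_4‖ = 4.0275, so q_4 = (-0.5078, -0.1879, -0.2155, 0.6400, 0.5008).
Qᵀb = (1.8962, -4.5155, 0.3012, 2.0031).
Back-substitute: x_4 = 2.0031/4.0275 = 0.4974.
x_3 = (0.3012 − 0.7543·0.4974)/3.6345 = -0.0204.
x_2 = (-4.5155 + 3.0041·(-0.0204) − 1.3517·0.4974)/5.7297 = -0.9161.
x_1 = (1.8962 − 2.0421·(-0.9161) + 0.8752·(-0.0204) − 3.0632·0.4974)/6.8557 = 0.3246.

x = (0.3246, -0.9161, -0.0204, 0.4974)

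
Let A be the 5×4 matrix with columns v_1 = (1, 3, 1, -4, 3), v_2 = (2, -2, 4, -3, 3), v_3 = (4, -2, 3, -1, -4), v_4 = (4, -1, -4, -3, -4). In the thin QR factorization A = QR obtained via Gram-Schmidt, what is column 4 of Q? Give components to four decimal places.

v_1 = (1, 3, 1, -4, 3); ‖v_1‖ = 6.0000, so q_1 = (0.1667, 0.5000, 0.1667, -0.6667, 0.5000).
q_1·v_2 = 0.1667·2 + 0.5000·(-2) + 0.1667·4 + (-0.6667)·(-3) + 0.5000·3 = 3.5000.
u_2 = v_2 − 3.5000·q_1 = (1.4167, -3.7500, 3.4167, -0.6667, 1.2500).
‖u_2‖ = 5.4544, so q_2 = (0.2597, -0.6875, 0.6264, -0.1222, 0.2292).
q_1·v_3 = 0.1667·4 + 0.5000·(-2) + 0.1667·3 + (-0.6667)·(-1) + 0.5000·(-4) = -1.1667; q_2·v_3 = 0.2597·4 + (-0.6875)·(-2) + 0.6264·3 + (-0.1222)·(-1) + 0.2292·(-4) = 3.4987.
u_3 = v_3 + 1.1667·q_1 − 3.4987·q_2 = (3.2857, 0.9888, 1.0028, -1.3501, -4.2185).
‖u_3‖ = 5.6919, so q_3 = (0.5773, 0.1737, 0.1762, -0.2372, -0.7411).
q_1·v_4 = 0.1667·4 + 0.5000·(-1) + 0.1667·(-4) + (-0.6667)·(-3) + 0.5000·(-4) = -0.5000; q_2·v_4 = 0.2597·4 + (-0.6875)·(-1) + 0.6264·(-4) + (-0.1222)·(-3) + 0.2292·(-4) = -1.3292; q_3·v_4 = 0.5773·4 + 0.1737·(-1) + 0.1762·(-4) + (-0.2372)·(-3) + (-0.7411)·(-4) = 5.1068.
u_4 = v_4 + 0.5000·q_1 + 1.3292·q_2 − 5.1068·q_3 = (1.4806, -2.5510, -3.9837, -2.2845, 0.3394).
‖u_4‖ = 5.4685, so q_4 = (0.2708, -0.4665, -0.7285, -0.4178, 0.0621).

q_4 = (0.2708, -0.4665, -0.7285, -0.4178, 0.0621)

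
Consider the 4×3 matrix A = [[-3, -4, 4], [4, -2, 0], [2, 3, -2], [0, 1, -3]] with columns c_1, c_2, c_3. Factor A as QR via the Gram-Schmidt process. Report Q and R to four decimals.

c_1 = (-3, 4, 2, 0); ‖c_1‖ = 5.3852, so e_1 = (-0.5571, 0.7428, 0.3714, 0.0000).
e_1·c_2 = (-0.5571)·(-4) + 0.7428·(-2) + 0.3714·3 + 0.0000·1 = 1.8570.
u_2 = c_2 − 1.8570·e_1 = (-2.9655, -3.3793, 2.3103, 1.0000).
‖u_2‖ = 5.1528, so e_2 = (-0.5755, -0.6558, 0.4484, 0.1941).
e_1·c_3 = (-0.5571)·4 + 0.7428·0 + 0.3714·(-2) + 0.0000·(-3) = -2.9711; e_2·c_3 = (-0.5755)·4 + (-0.6558)·0 + 0.4484·(-2) + 0.1941·(-3) = -3.7810.
u_3 = c_3 + 2.9711·e_1 + 3.7810·e_2 = (0.1688, -0.2727, 0.7987, -2.2662).
‖u_3‖ = 2.4242, so e_3 = (0.0696, -0.1125, 0.3295, -0.9348).

Q = [[-0.5571, -0.5755, 0.0696], [0.7428, -0.6558, -0.1125], [0.3714, 0.4484, 0.3295], [0.0000, 0.1941, -0.9348]], R = [[5.3852, 1.8570, -2.9711], [0.0000, 5.1528, -3.7810], [0.0000, 0.0000, 2.4242]]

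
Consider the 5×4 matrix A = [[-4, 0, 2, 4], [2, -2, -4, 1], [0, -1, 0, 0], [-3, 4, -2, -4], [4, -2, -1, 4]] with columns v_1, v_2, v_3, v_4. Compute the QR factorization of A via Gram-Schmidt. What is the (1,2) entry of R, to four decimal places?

v_1 = (-4, 2, 0, -3, 4); ‖v_1‖ = 6.7082, so q_1 = (-0.5963, 0.2981, 0.0000, -0.4472, 0.5963).
r_{12} = q_1·v_2 = -3.5777.

r_{12} = -3.5777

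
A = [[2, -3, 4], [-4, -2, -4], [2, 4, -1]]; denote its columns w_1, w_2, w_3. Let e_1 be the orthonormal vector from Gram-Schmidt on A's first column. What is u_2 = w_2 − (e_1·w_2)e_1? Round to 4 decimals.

u_2 = (-3.8333, -0.3333, 3.1667)

w_1 = (2, -4, 2); ‖w_1‖ = 4.8990, so e_1 = (0.4082, -0.8165, 0.4082).
e_1·w_2 = 0.4082·(-3) + (-0.8165)·(-2) + 0.4082·4 = 2.0412.
u_2 = w_2 − 2.0412·e_1 = (-3.8333, -0.3333, 3.1667).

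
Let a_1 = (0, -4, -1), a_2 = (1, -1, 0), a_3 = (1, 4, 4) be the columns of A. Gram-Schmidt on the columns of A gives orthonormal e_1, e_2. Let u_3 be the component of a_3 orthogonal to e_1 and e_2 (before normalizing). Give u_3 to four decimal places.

u_3 = (-0.6111, -0.6111, 2.4444)

a_1 = (0, -4, -1); ‖a_1‖ = 4.1231, so e_1 = (0.0000, -0.9701, -0.2425).
e_1·a_2 = 0.0000·1 + (-0.9701)·(-1) + (-0.2425)·0 = 0.9701.
u_2 = a_2 − 0.9701·e_1 = (1.0000, -0.0588, 0.2353).
‖u_2‖ = 1.0290, so e_2 = (0.9718, -0.0572, 0.2287).
e_1·a_3 = 0.0000·1 + (-0.9701)·4 + (-0.2425)·4 = -4.8507; e_2·a_3 = 0.9718·1 + (-0.0572)·4 + 0.2287·4 = 1.6578.
u_3 = a_3 + 4.8507·e_1 − 1.6578·e_2 = (-0.6111, -0.6111, 2.4444).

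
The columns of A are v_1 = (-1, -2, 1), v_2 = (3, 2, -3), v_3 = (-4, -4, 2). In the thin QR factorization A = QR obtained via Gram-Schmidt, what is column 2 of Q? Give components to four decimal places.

q_2 = (0.5774, -0.5774, -0.5774)

q_1 = v_1/‖v_1‖ = (-1, -2, 1)/2.4495 = (-0.4082, -0.8165, 0.4082).
r_{12} = q_1·v_2 = -4.0825.
u_2 = v_2 + 4.0825·q_1 = (1.3333, -1.3333, -1.3333).
‖u_2‖ = 2.3094, so q_2 = (0.5774, -0.5774, -0.5774).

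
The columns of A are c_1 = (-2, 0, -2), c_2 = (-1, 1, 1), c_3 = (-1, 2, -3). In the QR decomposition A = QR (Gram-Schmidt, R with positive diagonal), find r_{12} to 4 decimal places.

q_1 = c_1/‖c_1‖ = (-2, 0, -2)/2.8284 = (-0.7071, 0.0000, -0.7071).
r_{12} = q_1·c_2 = 0.0000.

r_{12} = 0.0000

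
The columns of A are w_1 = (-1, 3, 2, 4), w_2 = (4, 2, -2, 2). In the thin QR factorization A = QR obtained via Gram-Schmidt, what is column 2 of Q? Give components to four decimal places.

e_2 = (0.8113, 0.2704, -0.4636, 0.2318)

e_1 = w_1/‖w_1‖ = (-1, 3, 2, 4)/5.4772 = (-0.1826, 0.5477, 0.3651, 0.7303).
r_{12} = e_1·w_2 = 1.0954.
u_2 = w_2 − 1.0954·e_1 = (4.2000, 1.4000, -2.4000, 1.2000).
‖u_2‖ = 5.1769, so e_2 = (0.8113, 0.2704, -0.4636, 0.2318).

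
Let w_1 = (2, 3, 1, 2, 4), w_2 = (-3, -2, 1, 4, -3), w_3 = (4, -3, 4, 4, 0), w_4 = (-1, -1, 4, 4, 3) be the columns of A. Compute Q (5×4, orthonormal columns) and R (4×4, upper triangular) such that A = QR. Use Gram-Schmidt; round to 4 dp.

w_1 = (2, 3, 1, 2, 4); ‖w_1‖ = 5.8310, so e_1 = (0.3430, 0.5145, 0.1715, 0.3430, 0.6860).
e_1·w_2 = 0.3430·(-3) + 0.5145·(-2) + 0.1715·1 + 0.3430·4 + 0.6860·(-3) = -2.5725.
u_2 = w_2 + 2.5725·e_1 = (-2.1176, -0.6765, 1.4412, 4.8824, -1.2353).
‖u_2‖ = 5.6905, so e_2 = (-0.3721, -0.1189, 0.2533, 0.8580, -0.2171).
e_1·w_3 = 0.3430·4 + 0.5145·(-3) + 0.1715·4 + 0.3430·4 + 0.6860·0 = 1.8865; e_2·w_3 = (-0.3721)·4 + (-0.1189)·(-3) + 0.2533·4 + 0.8580·4 + (-0.2171)·0 = 3.3130.
u_3 = w_3 − 1.8865·e_1 − 3.3130·e_2 = (4.5858, -3.5767, 2.8374, 0.5104, -0.5749).
‖u_3‖ = 6.5165, so e_3 = (0.7037, -0.5489, 0.4354, 0.0783, -0.0882).
e_1·w_4 = 0.3430·(-1) + 0.5145·(-1) + 0.1715·4 + 0.3430·4 + 0.6860·3 = 3.2585; e_2·w_4 = (-0.3721)·(-1) + (-0.1189)·(-1) + 0.2533·4 + 0.8580·4 + (-0.2171)·3 = 4.2847; e_3·w_4 = 0.7037·(-1) + (-0.5489)·(-1) + 0.4354·4 + 0.0783·4 + (-0.0882)·3 = 1.6355.
u_4 = w_4 − 3.2585·e_1 − 4.2847·e_2 − 1.6355·e_3 = (-1.6741, -1.2695, 1.6439, -0.9219, 1.8391).
‖u_4‖ = 3.3688, so e_4 = (-0.4969, -0.3768, 0.4880, -0.2737, 0.5459).

Q = [[0.3430, -0.3721, 0.7037, -0.4969], [0.5145, -0.1189, -0.5489, -0.3768], [0.1715, 0.2533, 0.4354, 0.4880], [0.3430, 0.8580, 0.0783, -0.2737], [0.6860, -0.2171, -0.0882, 0.5459]], R = [[5.8310, -2.5725, 1.8865, 3.2585], [0.0000, 5.6905, 3.3130, 4.2847], [0.0000, 0.0000, 6.5165, 1.6355], [0.0000, 0.0000, 0.0000, 3.3688]]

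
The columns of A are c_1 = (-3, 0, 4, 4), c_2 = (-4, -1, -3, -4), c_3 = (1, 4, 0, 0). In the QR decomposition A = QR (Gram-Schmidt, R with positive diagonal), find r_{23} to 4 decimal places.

r_{23} = -1.5337

q_1 = c_1/‖c_1‖ = (-3, 0, 4, 4)/6.4031 = (-0.4685, 0.0000, 0.6247, 0.6247).
r_{12} = q_1·c_2 = -2.4988.
u_2 = c_2 + 2.4988·q_1 = (-5.1707, -1.0000, -1.4390, -2.4390).
‖u_2‖ = 5.9796, so q_2 = (-0.8647, -0.1672, -0.2407, -0.4079).
r_{23} = q_2·c_3 = -1.5337.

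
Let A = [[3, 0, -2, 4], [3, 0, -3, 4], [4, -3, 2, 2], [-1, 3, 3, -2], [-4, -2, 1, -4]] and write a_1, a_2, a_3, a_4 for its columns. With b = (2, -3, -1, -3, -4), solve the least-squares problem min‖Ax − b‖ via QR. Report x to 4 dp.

x = (-1.0564, -0.0031, 0.4796, 1.4514)

q_1 = a_1/‖a_1‖ = (3, 3, 4, -1, -4)/7.1414 = (0.4201, 0.4201, 0.5601, -0.1400, -0.5601).
r_{12} = q_1·a_2 = -0.9802.
u_2 = a_2 + 0.9802·q_1 = (0.4118, 0.4118, -2.4510, 2.8627, -2.5490).
‖u_2‖ = 4.5869, so q_2 = (0.0898, 0.0898, -0.5343, 0.6241, -0.5557).
r_{13} = q_1·a_3 = -1.9604; r_{23} = q_2·a_3 = -0.2009.
u_3 = a_3 + 1.9604·q_1 + 0.2009·q_2 = (-1.1584, -2.1584, 2.9907, 2.8509, -0.2097).
‖u_3‖ = 4.8080, so q_3 = (-0.2409, -0.4489, 0.6220, 0.5930, -0.0436).
r_{14} = q_1·a_4 = 7.0014; r_{24} = q_2·a_4 = 0.6241; r_{34} = q_3·a_4 = -2.5269.
u_4 = a_4 − 7.0014·q_1 − 0.6241·q_2 + 2.5269·q_3 = (0.3940, -0.1316, -0.0163, 0.0892, 0.1582).
‖u_4‖ = 0.4536, so q_4 = (0.8685, -0.2901, -0.0359, 0.1966, 0.3487).
Qᵀb = (1.6803, 0.7951, -1.3615, 0.6584).
Back-substitute: x_4 = 0.6584/0.4536 = 1.4514.
x_3 = (-1.3615 + 2.5269·1.4514)/4.8080 = 0.4796.
x_2 = (0.7951 + 0.2009·0.4796 − 0.6241·1.4514)/4.5869 = -0.0031.
x_1 = (1.6803 + 0.9802·(-0.0031) + 1.9604·0.4796 − 7.0014·1.4514)/7.1414 = -1.0564.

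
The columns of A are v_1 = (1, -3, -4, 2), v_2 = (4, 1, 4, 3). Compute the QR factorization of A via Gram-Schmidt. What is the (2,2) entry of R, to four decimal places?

r_{22} = 6.2690

v_1 = (1, -3, -4, 2); ‖v_1‖ = 5.4772, so q_1 = (0.1826, -0.5477, -0.7303, 0.3651).
q_1·v_2 = 0.1826·4 + (-0.5477)·1 + (-0.7303)·4 + 0.3651·3 = -1.6432.
u_2 = v_2 + 1.6432·q_1 = (4.3000, 0.1000, 2.8000, 3.6000).
r_{22} = ‖u_2‖ = 6.2690.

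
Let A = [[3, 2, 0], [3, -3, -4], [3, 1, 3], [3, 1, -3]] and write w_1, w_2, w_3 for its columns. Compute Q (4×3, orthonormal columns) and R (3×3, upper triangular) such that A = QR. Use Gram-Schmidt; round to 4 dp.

w_1 = (3, 3, 3, 3); ‖w_1‖ = 6.0000, so q_1 = (0.5000, 0.5000, 0.5000, 0.5000).
q_1·w_2 = 0.5000·2 + 0.5000·(-3) + 0.5000·1 + 0.5000·1 = 0.5000.
u_2 = w_2 − 0.5000·q_1 = (1.7500, -3.2500, 0.7500, 0.7500).
‖u_2‖ = 3.8406, so q_2 = (0.4557, -0.8462, 0.1953, 0.1953).
q_1·w_3 = 0.5000·0 + 0.5000·(-4) + 0.5000·3 + 0.5000·(-3) = -2.0000; q_2·w_3 = 0.4557·0 + (-0.8462)·(-4) + 0.1953·3 + 0.1953·(-3) = 3.3849.
u_3 = w_3 + 2.0000·q_1 − 3.3849·q_2 = (-0.5424, -0.1356, 3.3390, -2.6610).
‖u_3‖ = 4.3061, so q_3 = (-0.1260, -0.0315, 0.7754, -0.6180).

Q = [[0.5000, 0.4557, -0.1260], [0.5000, -0.8462, -0.0315], [0.5000, 0.1953, 0.7754], [0.5000, 0.1953, -0.6180]], R = [[6.0000, 0.5000, -2.0000], [0.0000, 3.8406, 3.3849], [0.0000, 0.0000, 4.3061]]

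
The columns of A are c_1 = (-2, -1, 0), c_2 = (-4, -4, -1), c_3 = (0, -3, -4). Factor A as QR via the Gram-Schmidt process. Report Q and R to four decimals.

c_1 = (-2, -1, 0); ‖c_1‖ = 2.2361, so e_1 = (-0.8944, -0.4472, 0.0000).
e_1·c_2 = (-0.8944)·(-4) + (-0.4472)·(-4) + 0.0000·(-1) = 5.3666.
u_2 = c_2 − 5.3666·e_1 = (0.8000, -1.6000, -1.0000).
‖u_2‖ = 2.0494, so e_2 = (0.3904, -0.7807, -0.4880).
e_1·c_3 = (-0.8944)·0 + (-0.4472)·(-3) + 0.0000·(-4) = 1.3416; e_2·c_3 = 0.3904·0 + (-0.7807)·(-3) + (-0.4880)·(-4) = 4.2940.
u_3 = c_3 − 1.3416·e_1 − 4.2940·e_2 = (-0.4762, 0.9524, -1.9048).
‖u_3‖ = 2.1822, so e_3 = (-0.2182, 0.4364, -0.8729).

Q = [[-0.8944, 0.3904, -0.2182], [-0.4472, -0.7807, 0.4364], [0.0000, -0.4880, -0.8729]], R = [[2.2361, 5.3666, 1.3416], [0.0000, 2.0494, 4.2940], [0.0000, 0.0000, 2.1822]]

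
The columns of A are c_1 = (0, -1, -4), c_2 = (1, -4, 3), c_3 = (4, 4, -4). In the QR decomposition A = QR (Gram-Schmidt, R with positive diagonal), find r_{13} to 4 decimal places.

r_{13} = 2.9104

c_1 = (0, -1, -4); ‖c_1‖ = 4.1231, so e_1 = (0.0000, -0.2425, -0.9701).
r_{13} = e_1·c_3 = 2.9104.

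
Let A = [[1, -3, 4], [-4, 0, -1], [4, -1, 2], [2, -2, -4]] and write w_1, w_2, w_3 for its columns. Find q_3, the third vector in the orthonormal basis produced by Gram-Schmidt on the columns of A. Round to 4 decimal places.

w_1 = (1, -4, 4, 2); ‖w_1‖ = 6.0828, so q_1 = (0.1644, -0.6576, 0.6576, 0.3288).
q_1·w_2 = 0.1644·(-3) + (-0.6576)·0 + 0.6576·(-1) + 0.3288·(-2) = -1.8084.
u_2 = w_2 + 1.8084·q_1 = (-2.7027, -1.1892, 0.1892, -1.4054).
‖u_2‖ = 3.2756, so q_2 = (-0.8251, -0.3630, 0.0578, -0.4290).
q_1·w_3 = 0.1644·4 + (-0.6576)·(-1) + 0.6576·2 + 0.3288·(-4) = 1.3152; q_2·w_3 = (-0.8251)·4 + (-0.3630)·(-1) + 0.0578·2 + (-0.4290)·(-4) = -1.1056.
u_3 = w_3 − 1.3152·q_1 + 1.1056·q_2 = (2.8715, -0.5365, 1.1990, -4.9068).
‖u_3‖ = 5.8351, so q_3 = (0.4921, -0.0919, 0.2055, -0.8409).

q_3 = (0.4921, -0.0919, 0.2055, -0.8409)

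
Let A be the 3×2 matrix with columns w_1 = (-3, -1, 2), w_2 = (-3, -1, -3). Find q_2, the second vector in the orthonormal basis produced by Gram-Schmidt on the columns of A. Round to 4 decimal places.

q_2 = (-0.5071, -0.1690, -0.8452)

w_1 = (-3, -1, 2); ‖w_1‖ = 3.7417, so q_1 = (-0.8018, -0.2673, 0.5345).
q_1·w_2 = (-0.8018)·(-3) + (-0.2673)·(-1) + 0.5345·(-3) = 1.0690.
u_2 = w_2 − 1.0690·q_1 = (-2.1429, -0.7143, -3.5714).
‖u_2‖ = 4.2258, so q_2 = (-0.5071, -0.1690, -0.8452).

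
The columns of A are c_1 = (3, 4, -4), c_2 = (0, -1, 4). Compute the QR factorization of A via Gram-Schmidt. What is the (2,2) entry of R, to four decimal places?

r_{22} = 2.6914

c_1 = (3, 4, -4); ‖c_1‖ = 6.4031, so q_1 = (0.4685, 0.6247, -0.6247).
q_1·c_2 = 0.4685·0 + 0.6247·(-1) + (-0.6247)·4 = -3.1235.
u_2 = c_2 + 3.1235·q_1 = (1.4634, 0.9512, 2.0488).
r_{22} = ‖u_2‖ = 2.6914.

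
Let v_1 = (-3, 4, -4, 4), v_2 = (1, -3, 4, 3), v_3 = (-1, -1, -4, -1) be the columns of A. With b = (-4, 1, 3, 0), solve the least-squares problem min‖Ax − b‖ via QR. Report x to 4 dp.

v_1 = (-3, 4, -4, 4); ‖v_1‖ = 7.5498, so q_1 = (-0.3974, 0.5298, -0.5298, 0.5298).
q_1·v_2 = (-0.3974)·1 + 0.5298·(-3) + (-0.5298)·4 + 0.5298·3 = -2.5166.
u_2 = v_2 + 2.5166·q_1 = (0.0000, -1.6667, 2.6667, 4.3333).
‖u_2‖ = 5.3541, so q_2 = (0.0000, -0.3113, 0.4981, 0.8093).
q_1·v_3 = (-0.3974)·(-1) + 0.5298·(-1) + (-0.5298)·(-4) + 0.5298·(-1) = 1.4570; q_2·v_3 = 0.0000·(-1) + (-0.3113)·(-1) + 0.4981·(-4) + 0.8093·(-1) = -2.4903.
u_3 = v_3 − 1.4570·q_1 + 2.4903·q_2 = (-0.4211, -2.5471, -1.9878, 0.2436).
‖u_3‖ = 3.2674, so q_3 = (-0.1289, -0.7796, -0.6084, 0.0745).
Qᵀb = (0.5298, 1.1829, -2.0892).
Back-substitute: x_3 = -2.0892/3.2674 = -0.6394.
x_2 = (1.1829 + 2.4903·(-0.6394))/5.3541 = -0.0765.
x_1 = (0.5298 + 2.5166·(-0.0765) − 1.4570·(-0.6394))/7.5498 = 0.1681.

x = (0.1681, -0.0765, -0.6394)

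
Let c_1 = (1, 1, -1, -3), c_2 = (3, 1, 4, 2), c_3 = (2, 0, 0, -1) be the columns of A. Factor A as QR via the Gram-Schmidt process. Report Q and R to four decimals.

Q = [[0.2887, 0.6736, 0.6371], [0.2887, 0.2887, -0.6689], [-0.2887, 0.6736, -0.3663], [-0.8660, 0.0962, 0.1115]], R = [[3.4641, -1.7321, 1.4434], [0.0000, 5.1962, 1.2509], [0.0000, 0.0000, 1.1627]]

e_1 = c_1/‖c_1‖ = (1, 1, -1, -3)/3.4641 = (0.2887, 0.2887, -0.2887, -0.8660).
r_{12} = e_1·c_2 = -1.7321.
u_2 = c_2 + 1.7321·e_1 = (3.5000, 1.5000, 3.5000, 0.5000).
‖u_2‖ = 5.1962, so e_2 = (0.6736, 0.2887, 0.6736, 0.0962).
r_{13} = e_1·c_3 = 1.4434; r_{23} = e_2·c_3 = 1.2509.
u_3 = c_3 − 1.4434·e_1 − 1.2509·e_2 = (0.7407, -0.7778, -0.4259, 0.1296).
‖u_3‖ = 1.1627, so e_3 = (0.6371, -0.6689, -0.3663, 0.1115).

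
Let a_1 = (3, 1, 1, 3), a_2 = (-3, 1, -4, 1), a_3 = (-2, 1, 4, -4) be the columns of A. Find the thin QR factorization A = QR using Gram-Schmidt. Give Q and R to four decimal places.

a_1 = (3, 1, 1, 3); ‖a_1‖ = 4.4721, so e_1 = (0.6708, 0.2236, 0.2236, 0.6708).
e_1·a_2 = 0.6708·(-3) + 0.2236·1 + 0.2236·(-4) + 0.6708·1 = -2.0125.
u_2 = a_2 + 2.0125·e_1 = (-1.6500, 1.4500, -3.5500, 2.3500).
‖u_2‖ = 4.7906, so e_2 = (-0.3444, 0.3027, -0.7410, 0.4905).
e_1·a_3 = 0.6708·(-2) + 0.2236·1 + 0.2236·4 + 0.6708·(-4) = -2.9069; e_2·a_3 = (-0.3444)·(-2) + 0.3027·1 + (-0.7410)·4 + 0.4905·(-4) = -3.9348.
u_3 = a_3 + 2.9069·e_1 + 3.9348·e_2 = (-1.4052, 2.8410, 1.7342, -0.1198).
‖u_3‖ = 3.6149, so e_3 = (-0.3887, 0.7859, 0.4797, -0.0331).

Q = [[0.6708, -0.3444, -0.3887], [0.2236, 0.3027, 0.7859], [0.2236, -0.7410, 0.4797], [0.6708, 0.4905, -0.0331]], R = [[4.4721, -2.0125, -2.9069], [0.0000, 4.7906, -3.9348], [0.0000, 0.0000, 3.6149]]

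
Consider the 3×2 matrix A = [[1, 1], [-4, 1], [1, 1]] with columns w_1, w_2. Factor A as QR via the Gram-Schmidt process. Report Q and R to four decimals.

w_1 = (1, -4, 1); ‖w_1‖ = 4.2426, so e_1 = (0.2357, -0.9428, 0.2357).
e_1·w_2 = 0.2357·1 + (-0.9428)·1 + 0.2357·1 = -0.4714.
u_2 = w_2 + 0.4714·e_1 = (1.1111, 0.5556, 1.1111).
‖u_2‖ = 1.6667, so e_2 = (0.6667, 0.3333, 0.6667).

Q = [[0.2357, 0.6667], [-0.9428, 0.3333], [0.2357, 0.6667]], R = [[4.2426, -0.4714], [0.0000, 1.6667]]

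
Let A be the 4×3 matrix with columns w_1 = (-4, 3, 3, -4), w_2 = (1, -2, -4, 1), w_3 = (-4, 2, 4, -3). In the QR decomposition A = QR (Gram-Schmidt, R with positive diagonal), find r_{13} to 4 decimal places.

e_1 = w_1/‖w_1‖ = (-4, 3, 3, -4)/7.0711 = (-0.5657, 0.4243, 0.4243, -0.5657).
r_{13} = e_1·w_3 = 6.5054.

r_{13} = 6.5054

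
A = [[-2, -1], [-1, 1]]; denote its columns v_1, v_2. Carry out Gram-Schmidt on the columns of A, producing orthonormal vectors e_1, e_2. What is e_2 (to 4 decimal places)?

e_2 = (-0.4472, 0.8944)

e_1 = v_1/‖v_1‖ = (-2, -1)/2.2361 = (-0.8944, -0.4472).
r_{12} = e_1·v_2 = 0.4472.
u_2 = v_2 − 0.4472·e_1 = (-0.6000, 1.2000).
‖u_2‖ = 1.3416, so e_2 = (-0.4472, 0.8944).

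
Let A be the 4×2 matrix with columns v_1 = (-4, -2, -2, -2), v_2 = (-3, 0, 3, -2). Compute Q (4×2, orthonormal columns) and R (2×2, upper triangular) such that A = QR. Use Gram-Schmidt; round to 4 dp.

Q = [[-0.7559, -0.3661], [-0.3780, 0.1664], [-0.3780, 0.8652], [-0.3780, -0.2995]], R = [[5.2915, 1.8898], [0.0000, 4.2929]]

v_1 = (-4, -2, -2, -2); ‖v_1‖ = 5.2915, so e_1 = (-0.7559, -0.3780, -0.3780, -0.3780).
e_1·v_2 = (-0.7559)·(-3) + (-0.3780)·0 + (-0.3780)·3 + (-0.3780)·(-2) = 1.8898.
u_2 = v_2 − 1.8898·e_1 = (-1.5714, 0.7143, 3.7143, -1.2857).
‖u_2‖ = 4.2929, so e_2 = (-0.3661, 0.1664, 0.8652, -0.2995).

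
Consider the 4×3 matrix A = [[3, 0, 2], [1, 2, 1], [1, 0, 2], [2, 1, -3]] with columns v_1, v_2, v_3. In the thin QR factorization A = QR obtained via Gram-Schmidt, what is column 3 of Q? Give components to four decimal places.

e_3 = (0.2539, 0.3913, 0.4121, -0.7826)

e_1 = v_1/‖v_1‖ = (3, 1, 1, 2)/3.8730 = (0.7746, 0.2582, 0.2582, 0.5164).
r_{12} = e_1·v_2 = 1.0328.
u_2 = v_2 − 1.0328·e_1 = (-0.8000, 1.7333, -0.2667, 0.4667).
‖u_2‖ = 1.9833, so e_2 = (-0.4034, 0.8740, -0.1345, 0.2353).
r_{13} = e_1·v_3 = 0.7746; r_{23} = e_2·v_3 = -0.9076.
u_3 = v_3 − 0.7746·e_1 + 0.9076·e_2 = (1.0339, 1.5932, 1.6780, -3.1864).
‖u_3‖ = 4.0714, so e_3 = (0.2539, 0.3913, 0.4121, -0.7826).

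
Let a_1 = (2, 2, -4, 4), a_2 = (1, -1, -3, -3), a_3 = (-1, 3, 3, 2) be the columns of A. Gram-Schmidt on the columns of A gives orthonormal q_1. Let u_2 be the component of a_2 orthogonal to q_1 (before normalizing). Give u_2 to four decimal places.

u_2 = (1.0000, -1.0000, -3.0000, -3.0000)

q_1 = a_1/‖a_1‖ = (2, 2, -4, 4)/6.3246 = (0.3162, 0.3162, -0.6325, 0.6325).
r_{12} = q_1·a_2 = 0.0000.
u_2 = a_2 + 0.0000·q_1 = (1.0000, -1.0000, -3.0000, -3.0000).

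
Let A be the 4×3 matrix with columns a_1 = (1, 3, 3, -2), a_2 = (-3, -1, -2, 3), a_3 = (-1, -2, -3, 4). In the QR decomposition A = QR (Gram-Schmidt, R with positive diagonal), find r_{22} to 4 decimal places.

r_{22} = 2.9855

a_1 = (1, 3, 3, -2); ‖a_1‖ = 4.7958, so q_1 = (0.2085, 0.6255, 0.6255, -0.4170).
q_1·a_2 = 0.2085·(-3) + 0.6255·(-1) + 0.6255·(-2) + (-0.4170)·3 = -3.7533.
u_2 = a_2 + 3.7533·q_1 = (-2.2174, 1.3478, 0.3478, 1.4348).
r_{22} = ‖u_2‖ = 2.9855.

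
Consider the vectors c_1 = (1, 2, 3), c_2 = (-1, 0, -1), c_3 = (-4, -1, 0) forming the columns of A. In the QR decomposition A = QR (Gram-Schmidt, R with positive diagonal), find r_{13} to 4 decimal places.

c_1 = (1, 2, 3); ‖c_1‖ = 3.7417, so q_1 = (0.2673, 0.5345, 0.8018).
r_{13} = q_1·c_3 = -1.6036.

r_{13} = -1.6036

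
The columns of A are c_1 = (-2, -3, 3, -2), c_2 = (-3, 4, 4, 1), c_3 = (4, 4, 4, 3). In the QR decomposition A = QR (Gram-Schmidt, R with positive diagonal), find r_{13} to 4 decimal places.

r_{13} = -2.7456

q_1 = c_1/‖c_1‖ = (-2, -3, 3, -2)/5.0990 = (-0.3922, -0.5883, 0.5883, -0.3922).
r_{13} = q_1·c_3 = -2.7456.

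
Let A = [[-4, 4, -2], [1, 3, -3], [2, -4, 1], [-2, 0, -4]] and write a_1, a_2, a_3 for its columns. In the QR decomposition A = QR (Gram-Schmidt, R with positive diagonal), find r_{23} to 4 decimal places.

r_{23} = -1.7380

a_1 = (-4, 1, 2, -2); ‖a_1‖ = 5.0000, so q_1 = (-0.8000, 0.2000, 0.4000, -0.4000).
q_1·a_2 = (-0.8000)·4 + 0.2000·3 + 0.4000·(-4) + (-0.4000)·0 = -4.2000.
u_2 = a_2 + 4.2000·q_1 = (0.6400, 3.8400, -2.3200, -1.6800).
‖u_2‖ = 4.8332, so q_2 = (0.1324, 0.7945, -0.4800, -0.3476).
r_{23} = q_2·a_3 = -1.7380.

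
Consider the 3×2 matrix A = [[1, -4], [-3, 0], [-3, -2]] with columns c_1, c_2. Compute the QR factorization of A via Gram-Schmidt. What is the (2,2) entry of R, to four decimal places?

q_1 = c_1/‖c_1‖ = (1, -3, -3)/4.3589 = (0.2294, -0.6882, -0.6882).
r_{12} = q_1·c_2 = 0.4588.
u_2 = c_2 − 0.4588·q_1 = (-4.1053, 0.3158, -1.6842).
r_{22} = ‖u_2‖ = 4.4485.

r_{22} = 4.4485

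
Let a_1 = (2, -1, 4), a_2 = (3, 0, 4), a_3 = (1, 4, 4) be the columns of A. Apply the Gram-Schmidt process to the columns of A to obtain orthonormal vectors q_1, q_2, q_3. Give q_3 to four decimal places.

q_1 = a_1/‖a_1‖ = (2, -1, 4)/4.5826 = (0.4364, -0.2182, 0.8729).
r_{12} = q_1·a_2 = 4.8008.
u_2 = a_2 − 4.8008·q_1 = (0.9048, 1.0476, -0.1905).
‖u_2‖ = 1.3973, so q_2 = (0.6475, 0.7498, -0.1363).
r_{13} = q_1·a_3 = 3.0551; r_{23} = q_2·a_3 = 3.1013.
u_3 = a_3 − 3.0551·q_1 − 3.1013·q_2 = (-2.3415, 2.3415, 1.7561).
‖u_3‖ = 3.7482, so q_3 = (-0.6247, 0.6247, 0.4685).

q_3 = (-0.6247, 0.6247, 0.4685)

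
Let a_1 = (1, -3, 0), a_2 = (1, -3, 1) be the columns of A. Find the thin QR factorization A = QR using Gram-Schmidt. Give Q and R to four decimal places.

Q = [[0.3162, 0.0000], [-0.9487, 0.0000], [0.0000, 1.0000]], R = [[3.1623, 3.1623], [0.0000, 1.0000]]

e_1 = a_1/‖a_1‖ = (1, -3, 0)/3.1623 = (0.3162, -0.9487, 0.0000).
r_{12} = e_1·a_2 = 3.1623.
u_2 = a_2 − 3.1623·e_1 = (0.0000, 0.0000, 1.0000).
‖u_2‖ = 1.0000, so e_2 = (0.0000, 0.0000, 1.0000).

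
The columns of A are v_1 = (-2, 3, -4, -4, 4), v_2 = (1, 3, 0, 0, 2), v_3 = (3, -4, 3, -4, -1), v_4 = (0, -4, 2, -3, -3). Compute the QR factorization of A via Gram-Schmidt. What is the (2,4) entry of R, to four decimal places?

v_1 = (-2, 3, -4, -4, 4); ‖v_1‖ = 7.8102, so e_1 = (-0.2561, 0.3841, -0.5121, -0.5121, 0.5121).
e_1·v_2 = (-0.2561)·1 + 0.3841·3 + (-0.5121)·0 + (-0.5121)·0 + 0.5121·2 = 1.9206.
u_2 = v_2 − 1.9206·e_1 = (1.4918, 2.2623, 0.9836, 0.9836, 1.0164).
‖u_2‖ = 3.2111, so e_2 = (0.4646, 0.7045, 0.3063, 0.3063, 0.3165).
r_{24} = e_2·v_4 = -4.0739.

r_{24} = -4.0739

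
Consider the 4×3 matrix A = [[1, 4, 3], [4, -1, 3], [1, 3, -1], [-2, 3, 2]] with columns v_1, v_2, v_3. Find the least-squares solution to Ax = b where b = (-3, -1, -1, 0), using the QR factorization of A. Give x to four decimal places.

v_1 = (1, 4, 1, -2); ‖v_1‖ = 4.6904, so e_1 = (0.2132, 0.8528, 0.2132, -0.4264).
e_1·v_2 = 0.2132·4 + 0.8528·(-1) + 0.2132·3 + (-0.4264)·3 = -0.6396.
u_2 = v_2 + 0.6396·e_1 = (4.1364, -0.4545, 3.1364, 2.7273).
‖u_2‖ = 5.8814, so e_2 = (0.7033, -0.0773, 0.5333, 0.4637).
e_1·v_3 = 0.2132·3 + 0.8528·3 + 0.2132·(-1) + (-0.4264)·2 = 2.1320; e_2·v_3 = 0.7033·3 + (-0.0773)·3 + 0.5333·(-1) + 0.4637·2 = 2.2722.
u_3 = v_3 − 2.1320·e_1 − 2.2722·e_2 = (0.9474, 1.3574, -2.6662, 1.8555).
‖u_3‖ = 3.6458, so e_3 = (0.2599, 0.3723, -0.7313, 0.5089).
Qᵀb = (-1.7056, -2.5659, -0.4206).
Back-substitute: x_3 = -0.4206/3.6458 = -0.1154.
x_2 = (-2.5659 − 2.2722·(-0.1154))/5.8814 = -0.3917.
x_1 = (-1.7056 + 0.6396·(-0.3917) − 2.1320·(-0.1154))/4.6904 = -0.3646.

x = (-0.3646, -0.3917, -0.1154)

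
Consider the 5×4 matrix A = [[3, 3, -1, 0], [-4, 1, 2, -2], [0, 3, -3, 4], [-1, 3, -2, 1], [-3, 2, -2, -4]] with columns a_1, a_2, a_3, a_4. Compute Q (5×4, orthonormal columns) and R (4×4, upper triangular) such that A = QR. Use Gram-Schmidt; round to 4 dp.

Q = [[0.5071, 0.5952, 0.4812, -0.3667], [-0.6761, 0.0967, 0.6835, 0.1901], [0.0000, 0.5342, -0.3627, 0.5899], [-0.1690, 0.5138, -0.0765, 0.1630], [-0.5071, 0.2951, -0.4047, -0.6745]], R = [[5.9161, -0.6761, -0.5071, 3.2116], [0.0000, 5.6163, -3.6221, 1.2769], [0.0000, 0.0000, 2.9365, -1.2758], [0.0000, 0.0000, 0.0000, 4.8402]]

a_1 = (3, -4, 0, -1, -3); ‖a_1‖ = 5.9161, so q_1 = (0.5071, -0.6761, 0.0000, -0.1690, -0.5071).
q_1·a_2 = 0.5071·3 + (-0.6761)·1 + 0.0000·3 + (-0.1690)·3 + (-0.5071)·2 = -0.6761.
u_2 = a_2 + 0.6761·q_1 = (3.3429, 0.5429, 3.0000, 2.8857, 1.6571).
‖u_2‖ = 5.6163, so q_2 = (0.5952, 0.0967, 0.5342, 0.5138, 0.2951).
q_1·a_3 = 0.5071·(-1) + (-0.6761)·2 + 0.0000·(-3) + (-0.1690)·(-2) + (-0.5071)·(-2) = -0.5071; q_2·a_3 = 0.5952·(-1) + 0.0967·2 + 0.5342·(-3) + 0.5138·(-2) + 0.2951·(-2) = -3.6221.
u_3 = a_3 + 0.5071·q_1 + 3.6221·q_2 = (1.4130, 2.0072, -1.0652, -0.2246, -1.1884).
‖u_3‖ = 2.9365, so q_3 = (0.4812, 0.6835, -0.3627, -0.0765, -0.4047).
q_1·a_4 = 0.5071·0 + (-0.6761)·(-2) + 0.0000·4 + (-0.1690)·1 + (-0.5071)·(-4) = 3.2116; q_2·a_4 = 0.5952·0 + 0.0967·(-2) + 0.5342·4 + 0.5138·1 + 0.2951·(-4) = 1.2769; q_3·a_4 = 0.4812·0 + 0.6835·(-2) + (-0.3627)·4 + (-0.0765)·1 + (-0.4047)·(-4) = -1.2758.
u_4 = a_4 − 3.2116·q_1 − 1.2769·q_2 + 1.2758·q_3 = (-1.7747, 0.9201, 2.8551, 0.7892, -3.2645).
‖u_4‖ = 4.8402, so q_4 = (-0.3667, 0.1901, 0.5899, 0.1630, -0.6745).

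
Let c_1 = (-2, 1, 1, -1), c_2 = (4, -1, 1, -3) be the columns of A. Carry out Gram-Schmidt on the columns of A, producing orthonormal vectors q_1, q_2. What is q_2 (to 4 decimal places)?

c_1 = (-2, 1, 1, -1); ‖c_1‖ = 2.6458, so q_1 = (-0.7559, 0.3780, 0.3780, -0.3780).
q_1·c_2 = (-0.7559)·4 + 0.3780·(-1) + 0.3780·1 + (-0.3780)·(-3) = -1.8898.
u_2 = c_2 + 1.8898·q_1 = (2.5714, -0.2857, 1.7143, -3.7143).
‖u_2‖ = 4.8403, so q_2 = (0.5313, -0.0590, 0.3542, -0.7674).

q_2 = (0.5313, -0.0590, 0.3542, -0.7674)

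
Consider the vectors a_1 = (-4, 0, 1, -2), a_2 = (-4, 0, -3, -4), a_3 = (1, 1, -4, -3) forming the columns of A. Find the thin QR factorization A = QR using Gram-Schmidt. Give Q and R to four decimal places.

Q = [[-0.8729, 0.0000, 0.3832], [0.0000, 0.0000, 0.6190], [0.2182, -0.8944, 0.3066], [-0.4364, -0.4472, -0.6131]], R = [[4.5826, 4.5826, -0.4364], [0.0000, 4.4721, 4.9193], [0.0000, 0.0000, 1.6154]]

e_1 = a_1/‖a_1‖ = (-4, 0, 1, -2)/4.5826 = (-0.8729, 0.0000, 0.2182, -0.4364).
r_{12} = e_1·a_2 = 4.5826.
u_2 = a_2 − 4.5826·e_1 = (0.0000, 0.0000, -4.0000, -2.0000).
‖u_2‖ = 4.4721, so e_2 = (0.0000, 0.0000, -0.8944, -0.4472).
r_{13} = e_1·a_3 = -0.4364; r_{23} = e_2·a_3 = 4.9193.
u_3 = a_3 + 0.4364·e_1 − 4.9193·e_2 = (0.6190, 1.0000, 0.4952, -0.9905).
‖u_3‖ = 1.6154, so e_3 = (0.3832, 0.6190, 0.3066, -0.6131).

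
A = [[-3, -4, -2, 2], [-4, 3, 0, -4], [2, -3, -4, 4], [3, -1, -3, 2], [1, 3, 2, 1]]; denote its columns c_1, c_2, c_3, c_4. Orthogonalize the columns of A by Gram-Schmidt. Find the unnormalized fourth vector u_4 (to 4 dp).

u_4 = (1.1212, -0.0854, 0.9080, -0.3847, 2.3600)

e_1 = c_1/‖c_1‖ = (-3, -4, 2, 3, 1)/6.2450 = (-0.4804, -0.6405, 0.3203, 0.4804, 0.1601).
r_{12} = e_1·c_2 = -0.9608.
u_2 = c_2 + 0.9608·e_1 = (-4.4615, 2.3846, -2.6923, -0.5385, 3.1538).
‖u_2‖ = 6.5633, so e_2 = (-0.6798, 0.3633, -0.4102, -0.0820, 0.4805).
r_{13} = e_1·c_3 = -1.4412; r_{23} = e_2·c_3 = 4.2075.
u_3 = c_3 + 1.4412·e_1 − 4.2075·e_2 = (0.1679, -2.4518, -1.8125, -1.9625, 0.2089).
‖u_3‖ = 3.6359, so e_3 = (0.0462, -0.6743, -0.4985, -0.5398, 0.0575).
r_{14} = e_1·c_4 = 4.0032; r_{24} = e_2·c_4 = -4.1372; r_{34} = e_3·c_4 = -0.2264.
u_4 = c_4 − 4.0032·e_1 + 4.1372·e_2 + 0.2264·e_3 = (1.1212, -0.0854, 0.9080, -0.3847, 2.3600).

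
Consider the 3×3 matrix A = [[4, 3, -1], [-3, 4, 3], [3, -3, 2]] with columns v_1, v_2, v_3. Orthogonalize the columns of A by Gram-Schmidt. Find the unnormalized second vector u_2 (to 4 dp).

u_2 = (4.0588, 3.2059, -2.2059)

v_1 = (4, -3, 3); ‖v_1‖ = 5.8310, so e_1 = (0.6860, -0.5145, 0.5145).
e_1·v_2 = 0.6860·3 + (-0.5145)·4 + 0.5145·(-3) = -1.5435.
u_2 = v_2 + 1.5435·e_1 = (4.0588, 3.2059, -2.2059).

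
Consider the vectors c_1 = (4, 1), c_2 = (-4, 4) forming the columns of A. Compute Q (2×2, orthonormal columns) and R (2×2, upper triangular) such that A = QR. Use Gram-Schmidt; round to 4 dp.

q_1 = c_1/‖c_1‖ = (4, 1)/4.1231 = (0.9701, 0.2425).
r_{12} = q_1·c_2 = -2.9104.
u_2 = c_2 + 2.9104·q_1 = (-1.1765, 4.7059).
‖u_2‖ = 4.8507, so q_2 = (-0.2425, 0.9701).

Q = [[0.9701, -0.2425], [0.2425, 0.9701]], R = [[4.1231, -2.9104], [0.0000, 4.8507]]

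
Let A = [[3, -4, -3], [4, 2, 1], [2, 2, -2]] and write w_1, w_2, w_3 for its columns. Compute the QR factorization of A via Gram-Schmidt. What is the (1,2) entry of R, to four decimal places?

r_{12} = 0.0000

w_1 = (3, 4, 2); ‖w_1‖ = 5.3852, so q_1 = (0.5571, 0.7428, 0.3714).
r_{12} = q_1·w_2 = 0.0000.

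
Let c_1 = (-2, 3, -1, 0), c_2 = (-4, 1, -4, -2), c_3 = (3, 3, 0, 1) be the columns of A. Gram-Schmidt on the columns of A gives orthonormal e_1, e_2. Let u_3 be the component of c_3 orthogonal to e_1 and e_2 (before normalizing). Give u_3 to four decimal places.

e_1 = c_1/‖c_1‖ = (-2, 3, -1, 0)/3.7417 = (-0.5345, 0.8018, -0.2673, 0.0000).
r_{12} = e_1·c_2 = 4.0089.
u_2 = c_2 − 4.0089·e_1 = (-1.8571, -2.2143, -2.9286, -2.0000).
‖u_2‖ = 4.5748, so e_2 = (-0.4060, -0.4840, -0.6402, -0.4372).
r_{13} = e_1·c_3 = 0.8018; r_{23} = e_2·c_3 = -3.1071.
u_3 = c_3 − 0.8018·e_1 + 3.1071·e_2 = (2.1672, 0.8532, -1.7747, -0.3584).

u_3 = (2.1672, 0.8532, -1.7747, -0.3584)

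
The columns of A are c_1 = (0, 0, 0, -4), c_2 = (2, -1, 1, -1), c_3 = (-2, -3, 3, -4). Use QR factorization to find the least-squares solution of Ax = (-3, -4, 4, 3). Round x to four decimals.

c_1 = (0, 0, 0, -4); ‖c_1‖ = 4.0000, so e_1 = (0.0000, 0.0000, 0.0000, -1.0000).
e_1·c_2 = 0.0000·2 + 0.0000·(-1) + 0.0000·1 + (-1.0000)·(-1) = 1.0000.
u_2 = c_2 − 1.0000·e_1 = (2.0000, -1.0000, 1.0000, 0.0000).
‖u_2‖ = 2.4495, so e_2 = (0.8165, -0.4082, 0.4082, 0.0000).
e_1·c_3 = 0.0000·(-2) + 0.0000·(-3) + 0.0000·3 + (-1.0000)·(-4) = 4.0000; e_2·c_3 = 0.8165·(-2) + (-0.4082)·(-3) + 0.4082·3 + 0.0000·(-4) = 0.8165.
u_3 = c_3 − 4.0000·e_1 − 0.8165·e_2 = (-2.6667, -2.6667, 2.6667, 0.0000).
‖u_3‖ = 4.6188, so e_3 = (-0.5774, -0.5774, 0.5774, 0.0000).
Qᵀb = (-3.0000, 0.8165, 6.3509).
Back-substitute: x_3 = 6.3509/4.6188 = 1.3750.
x_2 = (0.8165 − 0.8165·1.3750)/2.4495 = -0.1250.
x_1 = (-3.0000 − 1.0000·(-0.1250) − 4.0000·1.3750)/4.0000 = -2.0937.

x = (-2.0937, -0.1250, 1.3750)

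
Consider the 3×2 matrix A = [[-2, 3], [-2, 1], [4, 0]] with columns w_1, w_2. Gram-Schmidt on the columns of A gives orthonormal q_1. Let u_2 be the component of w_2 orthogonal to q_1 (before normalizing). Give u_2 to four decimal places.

u_2 = (2.3333, 0.3333, 1.3333)

q_1 = w_1/‖w_1‖ = (-2, -2, 4)/4.8990 = (-0.4082, -0.4082, 0.8165).
r_{12} = q_1·w_2 = -1.6330.
u_2 = w_2 + 1.6330·q_1 = (2.3333, 0.3333, 1.3333).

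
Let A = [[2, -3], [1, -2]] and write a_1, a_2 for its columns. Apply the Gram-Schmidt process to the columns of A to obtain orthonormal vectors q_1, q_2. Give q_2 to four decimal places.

a_1 = (2, 1); ‖a_1‖ = 2.2361, so q_1 = (0.8944, 0.4472).
q_1·a_2 = 0.8944·(-3) + 0.4472·(-2) = -3.5777.
u_2 = a_2 + 3.5777·q_1 = (0.2000, -0.4000).
‖u_2‖ = 0.4472, so q_2 = (0.4472, -0.8944).

q_2 = (0.4472, -0.8944)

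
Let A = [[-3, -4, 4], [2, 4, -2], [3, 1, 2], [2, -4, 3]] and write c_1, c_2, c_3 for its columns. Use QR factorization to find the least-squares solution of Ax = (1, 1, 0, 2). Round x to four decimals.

c_1 = (-3, 2, 3, 2); ‖c_1‖ = 5.0990, so q_1 = (-0.5883, 0.3922, 0.5883, 0.3922).
q_1·c_2 = (-0.5883)·(-4) + 0.3922·4 + 0.5883·1 + 0.3922·(-4) = 2.9417.
u_2 = c_2 − 2.9417·q_1 = (-2.2692, 2.8462, -0.7308, -5.1538).
‖u_2‖ = 6.3519, so q_2 = (-0.3573, 0.4481, -0.1150, -0.8114).
q_1·c_3 = (-0.5883)·4 + 0.3922·(-2) + 0.5883·2 + 0.3922·3 = -0.7845; q_2·c_3 = (-0.3573)·4 + 0.4481·(-2) + (-0.1150)·2 + (-0.8114)·3 = -4.9895.
u_3 = c_3 + 0.7845·q_1 + 4.9895·q_2 = (1.7560, 0.5434, 1.8875, -0.7407).
‖u_3‖ = 2.7368, so q_3 = (0.6416, 0.1985, 0.6897, -0.2706).
Qᵀb = (0.5883, -1.5320, 0.2989).
Back-substitute: x_3 = 0.2989/2.7368 = 0.1092.
x_2 = (-1.5320 + 4.9895·0.1092)/6.3519 = -0.1554.
x_1 = (0.5883 − 2.9417·(-0.1554) + 0.7845·0.1092)/5.0990 = 0.2218.

x = (0.2218, -0.1554, 0.1092)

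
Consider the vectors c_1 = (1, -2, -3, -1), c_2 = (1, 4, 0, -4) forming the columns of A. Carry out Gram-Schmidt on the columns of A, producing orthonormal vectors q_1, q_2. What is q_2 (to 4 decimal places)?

q_1 = c_1/‖c_1‖ = (1, -2, -3, -1)/3.8730 = (0.2582, -0.5164, -0.7746, -0.2582).
r_{12} = q_1·c_2 = -0.7746.
u_2 = c_2 + 0.7746·q_1 = (1.2000, 3.6000, -0.6000, -4.2000).
‖u_2‖ = 5.6921, so q_2 = (0.2108, 0.6325, -0.1054, -0.7379).

q_2 = (0.2108, 0.6325, -0.1054, -0.7379)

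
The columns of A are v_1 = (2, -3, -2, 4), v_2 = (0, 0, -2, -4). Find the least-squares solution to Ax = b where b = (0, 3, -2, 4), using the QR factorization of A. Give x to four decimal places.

v_1 = (2, -3, -2, 4); ‖v_1‖ = 5.7446, so q_1 = (0.3482, -0.5222, -0.3482, 0.6963).
q_1·v_2 = 0.3482·0 + (-0.5222)·0 + (-0.3482)·(-2) + 0.6963·(-4) = -2.0889.
u_2 = v_2 + 2.0889·q_1 = (0.7273, -1.0909, -2.7273, -2.5455).
‖u_2‖ = 3.9543, so q_2 = (0.1839, -0.2759, -0.6897, -0.6437).
Qᵀb = (1.9149, -2.0231).
Back-substitute: x_2 = -2.0231/3.9543 = -0.5116.
x_1 = (1.9149 + 2.0889·(-0.5116))/5.7446 = 0.1473.

x = (0.1473, -0.5116)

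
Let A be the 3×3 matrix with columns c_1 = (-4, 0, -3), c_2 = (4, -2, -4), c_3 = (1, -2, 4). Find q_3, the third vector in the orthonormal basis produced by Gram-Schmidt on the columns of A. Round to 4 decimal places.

q_1 = c_1/‖c_1‖ = (-4, 0, -3)/5.0000 = (-0.8000, 0.0000, -0.6000).
r_{12} = q_1·c_2 = -0.8000.
u_2 = c_2 + 0.8000·q_1 = (3.3600, -2.0000, -4.4800).
‖u_2‖ = 5.9464, so q_2 = (0.5650, -0.3363, -0.7534).
r_{13} = q_1·c_3 = -3.2000; r_{23} = q_2·c_3 = -1.7759.
u_3 = c_3 + 3.2000·q_1 + 1.7759·q_2 = (-0.5566, -2.5973, 0.7421).
‖u_3‖ = 2.7580, so q_3 = (-0.2018, -0.9417, 0.2691).

q_3 = (-0.2018, -0.9417, 0.2691)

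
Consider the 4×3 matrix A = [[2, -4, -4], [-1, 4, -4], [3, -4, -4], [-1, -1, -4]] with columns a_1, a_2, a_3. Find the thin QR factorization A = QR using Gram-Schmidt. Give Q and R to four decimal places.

a_1 = (2, -1, 3, -1); ‖a_1‖ = 3.8730, so e_1 = (0.5164, -0.2582, 0.7746, -0.2582).
e_1·a_2 = 0.5164·(-4) + (-0.2582)·4 + 0.7746·(-4) + (-0.2582)·(-1) = -5.9386.
u_2 = a_2 + 5.9386·e_1 = (-0.9333, 2.4667, 0.6000, -2.5333).
‖u_2‖ = 3.7059, so e_2 = (-0.2519, 0.6656, 0.1619, -0.6836).
e_1·a_3 = 0.5164·(-4) + (-0.2582)·(-4) + 0.7746·(-4) + (-0.2582)·(-4) = -3.0984; e_2·a_3 = (-0.2519)·(-4) + 0.6656·(-4) + 0.1619·(-4) + (-0.6836)·(-4) = 0.4317.
u_3 = a_3 + 3.0984·e_1 − 0.4317·e_2 = (-2.2913, -5.0874, -1.6699, -4.5049).
‖u_3‖ = 7.3630, so e_3 = (-0.3112, -0.6909, -0.2268, -0.6118).

Q = [[0.5164, -0.2519, -0.3112], [-0.2582, 0.6656, -0.6909], [0.7746, 0.1619, -0.2268], [-0.2582, -0.6836, -0.6118]], R = [[3.8730, -5.9386, -3.0984], [0.0000, 3.7059, 0.4317], [0.0000, 0.0000, 7.3630]]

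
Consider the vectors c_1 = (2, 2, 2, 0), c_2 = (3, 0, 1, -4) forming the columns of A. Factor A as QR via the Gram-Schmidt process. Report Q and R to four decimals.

Q = [[0.5774, 0.3666], [0.5774, -0.2933], [0.5774, -0.0733], [0.0000, -0.8799]], R = [[3.4641, 2.3094], [0.0000, 4.5461]]

c_1 = (2, 2, 2, 0); ‖c_1‖ = 3.4641, so e_1 = (0.5774, 0.5774, 0.5774, 0.0000).
e_1·c_2 = 0.5774·3 + 0.5774·0 + 0.5774·1 + 0.0000·(-4) = 2.3094.
u_2 = c_2 − 2.3094·e_1 = (1.6667, -1.3333, -0.3333, -4.0000).
‖u_2‖ = 4.5461, so e_2 = (0.3666, -0.2933, -0.0733, -0.8799).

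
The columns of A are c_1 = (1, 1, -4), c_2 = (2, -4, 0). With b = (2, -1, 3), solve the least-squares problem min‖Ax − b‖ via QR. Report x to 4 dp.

x = (-0.5730, 0.3427)

c_1 = (1, 1, -4); ‖c_1‖ = 4.2426, so e_1 = (0.2357, 0.2357, -0.9428).
e_1·c_2 = 0.2357·2 + 0.2357·(-4) + (-0.9428)·0 = -0.4714.
u_2 = c_2 + 0.4714·e_1 = (2.1111, -3.8889, -0.4444).
‖u_2‖ = 4.4472, so e_2 = (0.4747, -0.8745, -0.0999).
Qᵀb = (-2.5927, 1.5240).
Back-substitute: x_2 = 1.5240/4.4472 = 0.3427.
x_1 = (-2.5927 + 0.4714·0.3427)/4.2426 = -0.5730.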